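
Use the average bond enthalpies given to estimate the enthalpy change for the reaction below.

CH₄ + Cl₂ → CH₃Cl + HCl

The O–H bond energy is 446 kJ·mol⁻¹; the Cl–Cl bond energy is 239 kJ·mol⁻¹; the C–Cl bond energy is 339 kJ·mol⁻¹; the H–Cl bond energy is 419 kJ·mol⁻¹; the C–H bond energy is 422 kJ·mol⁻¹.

Bonds broken (reactants):
  C–H: 4 × 422 = 1688
  Cl–Cl: 1 × 239 = 239
  Σ(broken) = 1927 kJ
Bonds formed (products):
  C–Cl: 1 × 339 = 339
  C–H: 3 × 422 = 1266
  H–Cl: 1 × 419 = 419
  Σ(formed) = 2024 kJ
ΔH = Σ(broken) − Σ(formed) = 1927 − 2024 = −97 kJ

ΔH ≈ −97 kJ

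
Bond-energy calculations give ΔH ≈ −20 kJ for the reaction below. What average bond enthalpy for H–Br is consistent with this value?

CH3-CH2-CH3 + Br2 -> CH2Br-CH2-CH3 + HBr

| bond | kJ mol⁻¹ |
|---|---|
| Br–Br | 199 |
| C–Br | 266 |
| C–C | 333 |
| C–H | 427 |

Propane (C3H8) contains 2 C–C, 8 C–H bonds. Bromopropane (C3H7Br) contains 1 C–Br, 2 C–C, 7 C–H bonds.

Let D be the H–Br bond energy.
Σ(broken) = 1×199 + 2×333 + 8×427 = 4281
Σ(formed) = 1×266 + 2×333 + 7×427 + 1×D = 3921 + D
ΔH = Σ(broken) − Σ(formed) = (4281) − (3921 + D) = +360 − D
Setting this equal to −20 kJ gives D = 380 kJ/mol.

D(H–Br) ≈ 380 kJ/mol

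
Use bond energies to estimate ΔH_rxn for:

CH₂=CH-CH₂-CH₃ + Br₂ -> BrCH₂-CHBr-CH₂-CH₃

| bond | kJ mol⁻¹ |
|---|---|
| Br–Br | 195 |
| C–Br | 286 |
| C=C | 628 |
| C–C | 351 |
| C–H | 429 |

Bonds broken (reactants):
  Br–Br: 1 × 195 = 195
  C–C: 2 × 351 = 702
  C–H: 8 × 429 = 3432
  C=C: 1 × 628 = 628
  Σ(broken) = 4957 kJ
Bonds formed (products):
  C–Br: 2 × 286 = 572
  C–C: 3 × 351 = 1053
  C–H: 8 × 429 = 3432
  Σ(formed) = 5057 kJ
ΔH = Σ(broken) − Σ(formed) = 4957 − 5057 = −100 kJ

ΔH ≈ −100 kJ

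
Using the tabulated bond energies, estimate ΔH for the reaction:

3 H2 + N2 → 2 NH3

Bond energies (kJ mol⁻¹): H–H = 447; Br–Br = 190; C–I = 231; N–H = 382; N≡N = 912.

ΔH ≈ −39 kJ

Bonds broken (reactants):
  H–H: 3 × 447 = 1341
  N≡N: 1 × 912 = 912
  Σ(broken) = 2253 kJ
Bonds formed (products):
  N–H: 6 × 382 = 2292
  Σ(formed) = 2292 kJ
ΔH = Σ(broken) − Σ(formed) = 2253 − 2292 = −39 kJ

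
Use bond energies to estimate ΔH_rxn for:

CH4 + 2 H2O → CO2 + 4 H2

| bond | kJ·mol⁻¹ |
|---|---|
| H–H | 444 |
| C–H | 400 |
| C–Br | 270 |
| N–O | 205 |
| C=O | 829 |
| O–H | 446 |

ΔH ≈ −50 kJ

Bonds broken (reactants):
  C–H: 4 × 400 = 1600
  O–H: 4 × 446 = 1784
  Σ(broken) = 3384 kJ
Bonds formed (products):
  C=O: 2 × 829 = 1658
  H–H: 4 × 444 = 1776
  Σ(formed) = 3434 kJ
ΔH = Σ(broken) − Σ(formed) = 3384 − 3434 = −50 kJ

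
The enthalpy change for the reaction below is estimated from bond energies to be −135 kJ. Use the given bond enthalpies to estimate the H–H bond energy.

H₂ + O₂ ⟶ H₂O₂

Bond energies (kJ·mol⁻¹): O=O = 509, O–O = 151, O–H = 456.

Let D be the H–H bond energy.
Σ(broken) = 1×D + 1×509 = 509 + D
Σ(formed) = 2×456 + 1×151 = 1063
ΔH = Σ(broken) − Σ(formed) = (509 + D) − (1063) = −554 + D
Setting this equal to −135 kJ gives D = 419 kJ/mol.

D(H–H) ≈ 419 kJ/mol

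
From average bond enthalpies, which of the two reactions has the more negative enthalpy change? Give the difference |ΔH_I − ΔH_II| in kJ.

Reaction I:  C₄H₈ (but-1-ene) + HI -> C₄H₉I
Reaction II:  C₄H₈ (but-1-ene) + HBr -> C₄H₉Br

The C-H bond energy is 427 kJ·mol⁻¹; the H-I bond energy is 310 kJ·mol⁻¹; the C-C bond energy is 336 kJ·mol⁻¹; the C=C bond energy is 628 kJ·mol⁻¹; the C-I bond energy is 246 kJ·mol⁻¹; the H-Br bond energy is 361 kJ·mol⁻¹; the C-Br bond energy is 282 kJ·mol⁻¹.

Reaction I:
  Bonds broken (reactants):
    C-C: 2 × 336 = 672
    C-H: 8 × 427 = 3416
    C=C: 1 × 628 = 628
    H-I: 1 × 310 = 310
    Σ(broken) = 5026 kJ
  Bonds formed (products):
    C-C: 3 × 336 = 1008
    C-H: 9 × 427 = 3843
    C-I: 1 × 246 = 246
    Σ(formed) = 5097 kJ
  ΔH_I = 5026 − 5097 = −71 kJ
Reaction II:
  Bonds broken (reactants):
    C-C: 2 × 336 = 672
    C-H: 8 × 427 = 3416
    C=C: 1 × 628 = 628
    H-Br: 1 × 361 = 361
    Σ(broken) = 5077 kJ
  Bonds formed (products):
    C-Br: 1 × 282 = 282
    C-C: 3 × 336 = 1008
    C-H: 9 × 427 = 3843
    Σ(formed) = 5133 kJ
  ΔH_II = 5077 − 5133 = −56 kJ
ΔH_I − ΔH_II = −15 kJ, so reaction I has the more negative ΔH; |ΔH_I − ΔH_II| = 15 kJ.

Reaction I, by 15 kJ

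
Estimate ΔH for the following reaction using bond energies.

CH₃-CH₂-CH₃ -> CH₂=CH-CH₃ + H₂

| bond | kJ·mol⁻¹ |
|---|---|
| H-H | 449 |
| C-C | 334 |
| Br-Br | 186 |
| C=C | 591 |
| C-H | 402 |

Bonds broken (reactants):
  C-C: 2 × 334 = 668
  C-H: 8 × 402 = 3216
  Σ(broken) = 3884 kJ
Bonds formed (products):
  C-C: 1 × 334 = 334
  C-H: 6 × 402 = 2412
  C=C: 1 × 591 = 591
  H-H: 1 × 449 = 449
  Σ(formed) = 3786 kJ
ΔH = Σ(broken) − Σ(formed) = 3884 − 3786 = +98 kJ

ΔH ≈ +98 kJ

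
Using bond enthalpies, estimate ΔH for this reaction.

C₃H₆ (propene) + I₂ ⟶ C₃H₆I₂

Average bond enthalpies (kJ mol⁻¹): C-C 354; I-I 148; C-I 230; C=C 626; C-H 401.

Bonds broken (reactants):
  C-C: 1 × 354 = 354
  C-H: 6 × 401 = 2406
  C=C: 1 × 626 = 626
  I-I: 1 × 148 = 148
  Σ(broken) = 3534 kJ
Bonds formed (products):
  C-C: 2 × 354 = 708
  C-H: 6 × 401 = 2406
  C-I: 2 × 230 = 460
  Σ(formed) = 3574 kJ
ΔH = Σ(broken) − Σ(formed) = 3534 − 3574 = −40 kJ

ΔH ≈ −40 kJ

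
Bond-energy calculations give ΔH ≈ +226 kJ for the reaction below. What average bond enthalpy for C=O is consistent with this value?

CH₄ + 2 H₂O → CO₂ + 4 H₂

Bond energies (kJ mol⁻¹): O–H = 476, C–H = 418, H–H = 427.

Let D be the C=O bond energy.
Σ(broken) = 4×418 + 4×476 = 3576
Σ(formed) = 2×D + 4×427 = 1708 + 2D
ΔH = Σ(broken) − Σ(formed) = (3576) − (1708 + 2D) = +1868 − 2D
Setting this equal to +226 kJ gives 2D = 1642, so D = 821 kJ/mol.

D(C=O) ≈ 821 kJ/mol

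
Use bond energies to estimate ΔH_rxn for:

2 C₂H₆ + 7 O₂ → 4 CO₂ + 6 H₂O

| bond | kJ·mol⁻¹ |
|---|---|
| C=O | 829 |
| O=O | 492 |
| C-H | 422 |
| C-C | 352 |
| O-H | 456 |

ΔH ≈ −2892 kJ

Bonds broken (reactants):
  C-C: 2 × 352 = 704
  C-H: 12 × 422 = 5064
  O=O: 7 × 492 = 3444
  Σ(broken) = 9212 kJ
Bonds formed (products):
  C=O: 8 × 829 = 6632
  O-H: 12 × 456 = 5472
  Σ(formed) = 12104 kJ
ΔH = Σ(broken) − Σ(formed) = 9212 − 12104 = −2892 kJ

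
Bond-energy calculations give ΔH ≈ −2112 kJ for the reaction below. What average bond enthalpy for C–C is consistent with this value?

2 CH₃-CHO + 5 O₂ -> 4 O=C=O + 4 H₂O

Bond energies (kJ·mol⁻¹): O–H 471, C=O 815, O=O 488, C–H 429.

D(C–C) ≈ 337 kJ/mol

Let D be the C–C bond energy.
Σ(broken) = 2×D + 8×429 + 2×815 + 5×488 = 7502 + 2D
Σ(formed) = 8×815 + 8×471 = 10288
ΔH = Σ(broken) − Σ(formed) = (7502 + 2D) − (10288) = −2786 + 2D
Setting this equal to −2112 kJ gives 2D = 674, so D = 337 kJ/mol.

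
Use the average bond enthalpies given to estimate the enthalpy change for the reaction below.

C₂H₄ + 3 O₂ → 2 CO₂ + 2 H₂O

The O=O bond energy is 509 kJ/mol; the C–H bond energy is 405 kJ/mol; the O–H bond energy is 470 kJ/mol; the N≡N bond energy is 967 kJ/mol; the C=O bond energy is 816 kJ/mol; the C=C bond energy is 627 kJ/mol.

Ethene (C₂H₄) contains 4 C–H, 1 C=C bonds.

Bonds broken (reactants):
  C–H: 4 × 405 = 1620
  C=C: 1 × 627 = 627
  O=O: 3 × 509 = 1527
  Σ(broken) = 3774 kJ
Bonds formed (products):
  C=O: 4 × 816 = 3264
  O–H: 4 × 470 = 1880
  Σ(formed) = 5144 kJ
ΔH = Σ(broken) − Σ(formed) = 3774 − 5144 = −1370 kJ

ΔH ≈ −1370 kJ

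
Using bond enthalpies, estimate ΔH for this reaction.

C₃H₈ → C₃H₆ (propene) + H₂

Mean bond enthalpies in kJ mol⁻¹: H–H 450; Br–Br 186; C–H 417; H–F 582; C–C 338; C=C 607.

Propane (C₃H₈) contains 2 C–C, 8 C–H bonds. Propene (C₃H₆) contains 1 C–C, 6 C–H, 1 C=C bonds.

ΔH ≈ +115 kJ

Bonds broken (reactants):
  C–C: 2 × 338 = 676
  C–H: 8 × 417 = 3336
  Σ(broken) = 4012 kJ
Bonds formed (products):
  C–C: 1 × 338 = 338
  C–H: 6 × 417 = 2502
  C=C: 1 × 607 = 607
  H–H: 1 × 450 = 450
  Σ(formed) = 3897 kJ
ΔH = Σ(broken) − Σ(formed) = 4012 − 3897 = +115 kJ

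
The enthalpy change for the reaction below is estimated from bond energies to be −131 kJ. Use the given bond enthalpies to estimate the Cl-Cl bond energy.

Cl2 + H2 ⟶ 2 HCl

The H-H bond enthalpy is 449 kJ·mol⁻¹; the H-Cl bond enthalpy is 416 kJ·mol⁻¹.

Let D be the Cl-Cl bond energy.
Σ(broken) = 1×D + 1×449 = 449 + D
Σ(formed) = 2×416 = 832
ΔH = Σ(broken) − Σ(formed) = (449 + D) − (832) = −383 + D
Setting this equal to −131 kJ gives D = 252 kJ/mol.

D(Cl-Cl) ≈ 252 kJ/mol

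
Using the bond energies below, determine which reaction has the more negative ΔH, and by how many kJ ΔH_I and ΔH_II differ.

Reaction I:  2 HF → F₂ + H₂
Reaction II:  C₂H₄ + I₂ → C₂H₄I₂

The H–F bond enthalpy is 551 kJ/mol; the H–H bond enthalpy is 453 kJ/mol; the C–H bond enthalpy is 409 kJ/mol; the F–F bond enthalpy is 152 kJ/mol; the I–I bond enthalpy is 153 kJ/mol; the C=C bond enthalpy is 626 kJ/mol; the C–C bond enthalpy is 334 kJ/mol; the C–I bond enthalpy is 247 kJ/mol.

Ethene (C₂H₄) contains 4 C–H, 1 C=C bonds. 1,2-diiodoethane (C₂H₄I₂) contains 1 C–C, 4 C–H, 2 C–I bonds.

Reaction II, by 546 kJ

Reaction I:
  Bonds broken (reactants):
    H–F: 2 × 551 = 1102
    Σ(broken) = 1102 kJ
  Bonds formed (products):
    F–F: 1 × 152 = 152
    H–H: 1 × 453 = 453
    Σ(formed) = 605 kJ
  ΔH_I = 1102 − 605 = +497 kJ
Reaction II:
  Bonds broken (reactants):
    C–H: 4 × 409 = 1636
    C=C: 1 × 626 = 626
    I–I: 1 × 153 = 153
    Σ(broken) = 2415 kJ
  Bonds formed (products):
    C–C: 1 × 334 = 334
    C–H: 4 × 409 = 1636
    C–I: 2 × 247 = 494
    Σ(formed) = 2464 kJ
  ΔH_II = 2415 − 2464 = −49 kJ
ΔH_I − ΔH_II = +546 kJ, so reaction II has the more negative ΔH; |ΔH_I − ΔH_II| = 546 kJ.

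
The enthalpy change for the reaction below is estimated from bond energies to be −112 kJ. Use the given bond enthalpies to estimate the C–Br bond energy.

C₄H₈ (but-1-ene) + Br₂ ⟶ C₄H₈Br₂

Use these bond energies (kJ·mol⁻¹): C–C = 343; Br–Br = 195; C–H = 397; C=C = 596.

D(C–Br) ≈ 280 kJ/mol

Let D be the C–Br bond energy.
Σ(broken) = 1×195 + 2×343 + 8×397 + 1×596 = 4653
Σ(formed) = 2×D + 3×343 + 8×397 = 4205 + 2D
ΔH = Σ(broken) − Σ(formed) = (4653) − (4205 + 2D) = +448 − 2D
Setting this equal to −112 kJ gives 2D = 560, so D = 280 kJ/mol.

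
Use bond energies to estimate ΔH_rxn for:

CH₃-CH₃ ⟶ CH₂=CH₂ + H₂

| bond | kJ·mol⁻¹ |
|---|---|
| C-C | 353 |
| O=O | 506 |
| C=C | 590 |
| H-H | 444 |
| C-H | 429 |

ΔH ≈ +177 kJ

Bonds broken (reactants):
  C-C: 1 × 353 = 353
  C-H: 6 × 429 = 2574
  Σ(broken) = 2927 kJ
Bonds formed (products):
  C-H: 4 × 429 = 1716
  C=C: 1 × 590 = 590
  H-H: 1 × 444 = 444
  Σ(formed) = 2750 kJ
ΔH = Σ(broken) − Σ(formed) = 2927 − 2750 = +177 kJ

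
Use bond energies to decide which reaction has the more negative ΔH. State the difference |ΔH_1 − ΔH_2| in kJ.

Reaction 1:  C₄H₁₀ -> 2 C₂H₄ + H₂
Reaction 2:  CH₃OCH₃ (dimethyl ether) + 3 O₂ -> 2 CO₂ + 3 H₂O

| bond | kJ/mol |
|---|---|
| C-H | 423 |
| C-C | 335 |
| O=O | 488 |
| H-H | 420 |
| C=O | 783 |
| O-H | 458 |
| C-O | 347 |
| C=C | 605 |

Reaction 1:
  Bonds broken (reactants):
    C-C: 3 × 335 = 1005
    C-H: 10 × 423 = 4230
    Σ(broken) = 5235 kJ
  Bonds formed (products):
    C-H: 8 × 423 = 3384
    C=C: 2 × 605 = 1210
    H-H: 1 × 420 = 420
    Σ(formed) = 5014 kJ
  ΔH_1 = 5235 − 5014 = +221 kJ
Reaction 2:
  Bonds broken (reactants):
    C-H: 6 × 423 = 2538
    C-O: 2 × 347 = 694
    O=O: 3 × 488 = 1464
    Σ(broken) = 4696 kJ
  Bonds formed (products):
    C=O: 4 × 783 = 3132
    O-H: 6 × 458 = 2748
    Σ(formed) = 5880 kJ
  ΔH_2 = 4696 − 5880 = −1184 kJ
ΔH_1 − ΔH_2 = +1405 kJ, so reaction 2 has the more negative ΔH; |ΔH_1 − ΔH_2| = 1405 kJ.

Reaction 2, by 1405 kJ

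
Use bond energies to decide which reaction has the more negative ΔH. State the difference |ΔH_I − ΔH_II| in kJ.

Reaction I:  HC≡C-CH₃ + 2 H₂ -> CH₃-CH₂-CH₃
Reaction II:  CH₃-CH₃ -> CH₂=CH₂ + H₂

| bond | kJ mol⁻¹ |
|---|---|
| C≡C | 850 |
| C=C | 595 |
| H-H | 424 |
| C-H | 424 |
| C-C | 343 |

Reaction I:
  Bonds broken (reactants):
    C≡C: 1 × 850 = 850
    C-C: 1 × 343 = 343
    C-H: 4 × 424 = 1696
    H-H: 2 × 424 = 848
    Σ(broken) = 3737 kJ
  Bonds formed (products):
    C-C: 2 × 343 = 686
    C-H: 8 × 424 = 3392
    Σ(formed) = 4078 kJ
  ΔH_I = 3737 − 4078 = −341 kJ
Reaction II:
  Bonds broken (reactants):
    C-C: 1 × 343 = 343
    C-H: 6 × 424 = 2544
    Σ(broken) = 2887 kJ
  Bonds formed (products):
    C-H: 4 × 424 = 1696
    C=C: 1 × 595 = 595
    H-H: 1 × 424 = 424
    Σ(formed) = 2715 kJ
  ΔH_II = 2887 − 2715 = +172 kJ
ΔH_I − ΔH_II = −513 kJ, so reaction I has the more negative ΔH; |ΔH_I − ΔH_II| = 513 kJ.

Reaction I, by 513 kJ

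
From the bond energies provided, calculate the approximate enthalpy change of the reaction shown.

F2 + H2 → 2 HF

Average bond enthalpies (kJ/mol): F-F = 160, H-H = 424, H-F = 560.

Bonds broken (reactants):
  F-F: 1 × 160 = 160
  H-H: 1 × 424 = 424
  Σ(broken) = 584 kJ
Bonds formed (products):
  H-F: 2 × 560 = 1120
  Σ(formed) = 1120 kJ
ΔH = Σ(broken) − Σ(formed) = 584 − 1120 = −536 kJ

ΔH ≈ −536 kJ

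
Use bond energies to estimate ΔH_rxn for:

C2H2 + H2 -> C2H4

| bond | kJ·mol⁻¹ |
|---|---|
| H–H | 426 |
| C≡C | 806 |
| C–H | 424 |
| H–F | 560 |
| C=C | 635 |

ΔH ≈ −251 kJ

Bonds broken (reactants):
  C≡C: 1 × 806 = 806
  C–H: 2 × 424 = 848
  H–H: 1 × 426 = 426
  Σ(broken) = 2080 kJ
Bonds formed (products):
  C–H: 4 × 424 = 1696
  C=C: 1 × 635 = 635
  Σ(formed) = 2331 kJ
ΔH = Σ(broken) − Σ(formed) = 2080 − 2331 = −251 kJ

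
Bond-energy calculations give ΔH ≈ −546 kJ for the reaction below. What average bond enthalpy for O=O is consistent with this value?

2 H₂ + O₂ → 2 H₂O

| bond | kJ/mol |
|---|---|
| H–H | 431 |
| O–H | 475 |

D(O=O) ≈ 492 kJ/mol

Let D be the O=O bond energy.
Σ(broken) = 2×431 + 1×D = 862 + D
Σ(formed) = 4×475 = 1900
ΔH = Σ(broken) − Σ(formed) = (862 + D) − (1900) = −1038 + D
Setting this equal to −546 kJ gives D = 492 kJ/mol.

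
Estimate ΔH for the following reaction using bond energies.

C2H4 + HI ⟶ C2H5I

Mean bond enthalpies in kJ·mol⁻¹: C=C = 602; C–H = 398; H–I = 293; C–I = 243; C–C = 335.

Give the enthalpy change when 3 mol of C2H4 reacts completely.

ΔH = −243 kJ

Bonds broken (reactants):
  C–H: 4 × 398 = 1592
  C=C: 1 × 602 = 602
  H–I: 1 × 293 = 293
  Σ(broken) = 2487 kJ
Bonds formed (products):
  C–C: 1 × 335 = 335
  C–H: 5 × 398 = 1990
  C–I: 1 × 243 = 243
  Σ(formed) = 2568 kJ
ΔH = Σ(broken) − Σ(formed) = 2487 − 2568 = −81 kJ
For 3× the reaction as written: 3 × (−81) = −243 kJ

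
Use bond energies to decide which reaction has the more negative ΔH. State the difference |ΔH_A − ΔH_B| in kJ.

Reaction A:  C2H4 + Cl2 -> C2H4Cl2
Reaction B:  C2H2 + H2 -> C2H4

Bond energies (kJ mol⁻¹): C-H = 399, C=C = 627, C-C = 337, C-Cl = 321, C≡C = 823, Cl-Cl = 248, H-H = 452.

Reaction B, by 46 kJ

Reaction A:
  Bonds broken (reactants):
    C-H: 4 × 399 = 1596
    C=C: 1 × 627 = 627
    Cl-Cl: 1 × 248 = 248
    Σ(broken) = 2471 kJ
  Bonds formed (products):
    C-C: 1 × 337 = 337
    C-Cl: 2 × 321 = 642
    C-H: 4 × 399 = 1596
    Σ(formed) = 2575 kJ
  ΔH_A = 2471 − 2575 = −104 kJ
Reaction B:
  Bonds broken (reactants):
    C≡C: 1 × 823 = 823
    C-H: 2 × 399 = 798
    H-H: 1 × 452 = 452
    Σ(broken) = 2073 kJ
  Bonds formed (products):
    C-H: 4 × 399 = 1596
    C=C: 1 × 627 = 627
    Σ(formed) = 2223 kJ
  ΔH_B = 2073 − 2223 = −150 kJ
ΔH_A − ΔH_B = +46 kJ, so reaction B has the more negative ΔH; |ΔH_A − ΔH_B| = 46 kJ.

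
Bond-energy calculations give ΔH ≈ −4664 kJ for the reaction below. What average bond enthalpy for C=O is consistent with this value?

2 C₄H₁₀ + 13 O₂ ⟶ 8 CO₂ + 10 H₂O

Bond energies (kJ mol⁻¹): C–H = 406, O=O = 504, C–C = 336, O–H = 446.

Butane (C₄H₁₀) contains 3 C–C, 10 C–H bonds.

Let D be the C=O bond energy.
Σ(broken) = 6×336 + 20×406 + 13×504 = 16688
Σ(formed) = 16×D + 20×446 = 8920 + 16D
ΔH = Σ(broken) − Σ(formed) = (16688) − (8920 + 16D) = +7768 − 16D
Setting this equal to −4664 kJ gives 16D = 12432, so D = 777 kJ/mol.

D(C=O) ≈ 777 kJ/mol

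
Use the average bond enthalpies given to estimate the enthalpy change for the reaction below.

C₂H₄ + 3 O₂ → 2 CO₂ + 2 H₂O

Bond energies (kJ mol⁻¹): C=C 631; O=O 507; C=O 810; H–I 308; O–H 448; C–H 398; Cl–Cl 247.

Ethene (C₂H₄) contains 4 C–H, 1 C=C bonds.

ΔH ≈ −1288 kJ

Bonds broken (reactants):
  C–H: 4 × 398 = 1592
  C=C: 1 × 631 = 631
  O=O: 3 × 507 = 1521
  Σ(broken) = 3744 kJ
Bonds formed (products):
  C=O: 4 × 810 = 3240
  O–H: 4 × 448 = 1792
  Σ(formed) = 5032 kJ
ΔH = Σ(broken) − Σ(formed) = 3744 − 5032 = −1288 kJ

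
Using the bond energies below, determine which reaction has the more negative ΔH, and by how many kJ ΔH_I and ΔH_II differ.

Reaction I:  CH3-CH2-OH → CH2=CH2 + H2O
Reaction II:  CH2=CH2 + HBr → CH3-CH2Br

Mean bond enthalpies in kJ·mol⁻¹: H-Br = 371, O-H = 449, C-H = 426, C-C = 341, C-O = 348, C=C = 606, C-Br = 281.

Reaction I:
  Bonds broken (reactants):
    C-C: 1 × 341 = 341
    C-H: 5 × 426 = 2130
    C-O: 1 × 348 = 348
    O-H: 1 × 449 = 449
    Σ(broken) = 3268 kJ
  Bonds formed (products):
    C-H: 4 × 426 = 1704
    C=C: 1 × 606 = 606
    O-H: 2 × 449 = 898
    Σ(formed) = 3208 kJ
  ΔH_I = 3268 − 3208 = +60 kJ
Reaction II:
  Bonds broken (reactants):
    C-H: 4 × 426 = 1704
    C=C: 1 × 606 = 606
    H-Br: 1 × 371 = 371
    Σ(broken) = 2681 kJ
  Bonds formed (products):
    C-Br: 1 × 281 = 281
    C-C: 1 × 341 = 341
    C-H: 5 × 426 = 2130
    Σ(formed) = 2752 kJ
  ΔH_II = 2681 − 2752 = −71 kJ
ΔH_I − ΔH_II = +131 kJ, so reaction II has the more negative ΔH; |ΔH_I − ΔH_II| = 131 kJ.

Reaction II, by 131 kJ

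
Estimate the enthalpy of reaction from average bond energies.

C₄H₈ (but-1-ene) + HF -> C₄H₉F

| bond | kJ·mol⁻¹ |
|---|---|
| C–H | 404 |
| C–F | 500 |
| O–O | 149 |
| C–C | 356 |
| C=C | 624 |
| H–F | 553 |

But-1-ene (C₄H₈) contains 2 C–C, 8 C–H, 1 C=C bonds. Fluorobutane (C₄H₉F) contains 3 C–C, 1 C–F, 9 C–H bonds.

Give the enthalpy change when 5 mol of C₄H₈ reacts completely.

ΔH = −415 kJ

Bonds broken (reactants):
  C–C: 2 × 356 = 712
  C–H: 8 × 404 = 3232
  C=C: 1 × 624 = 624
  H–F: 1 × 553 = 553
  Σ(broken) = 5121 kJ
Bonds formed (products):
  C–C: 3 × 356 = 1068
  C–F: 1 × 500 = 500
  C–H: 9 × 404 = 3636
  Σ(formed) = 5204 kJ
ΔH = Σ(broken) − Σ(formed) = 5121 − 5204 = −83 kJ
For 5× the reaction as written: 5 × (−83) = −415 kJ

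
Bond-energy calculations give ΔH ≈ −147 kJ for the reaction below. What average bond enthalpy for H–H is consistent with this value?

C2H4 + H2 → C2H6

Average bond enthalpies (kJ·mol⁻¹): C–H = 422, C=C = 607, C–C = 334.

Let D be the H–H bond energy.
Σ(broken) = 4×422 + 1×607 + 1×D = 2295 + D
Σ(formed) = 1×334 + 6×422 = 2866
ΔH = Σ(broken) − Σ(formed) = (2295 + D) − (2866) = −571 + D
Setting this equal to −147 kJ gives D = 424 kJ/mol.

D(H–H) ≈ 424 kJ/mol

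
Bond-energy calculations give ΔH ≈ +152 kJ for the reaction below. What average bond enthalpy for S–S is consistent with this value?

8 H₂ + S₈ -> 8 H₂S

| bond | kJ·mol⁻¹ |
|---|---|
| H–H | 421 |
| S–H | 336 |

Let D be the S–S bond energy.
Σ(broken) = 8×421 + 8×D = 3368 + 8D
Σ(formed) = 16×336 = 5376
ΔH = Σ(broken) − Σ(formed) = (3368 + 8D) − (5376) = −2008 + 8D
Setting this equal to +152 kJ gives 8D = 2160, so D = 270 kJ/mol.

D(S–S) ≈ 270 kJ/mol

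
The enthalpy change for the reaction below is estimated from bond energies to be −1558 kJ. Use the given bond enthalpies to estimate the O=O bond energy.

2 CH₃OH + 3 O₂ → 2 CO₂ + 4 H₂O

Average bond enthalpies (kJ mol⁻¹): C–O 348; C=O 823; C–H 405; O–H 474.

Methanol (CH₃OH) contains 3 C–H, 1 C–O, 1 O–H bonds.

D(O=O) ≈ 484 kJ/mol

Let D be the O=O bond energy.
Σ(broken) = 6×405 + 2×348 + 2×474 + 3×D = 4074 + 3D
Σ(formed) = 4×823 + 8×474 = 7084
ΔH = Σ(broken) − Σ(formed) = (4074 + 3D) − (7084) = −3010 + 3D
Setting this equal to −1558 kJ gives 3D = 1452, so D = 484 kJ/mol.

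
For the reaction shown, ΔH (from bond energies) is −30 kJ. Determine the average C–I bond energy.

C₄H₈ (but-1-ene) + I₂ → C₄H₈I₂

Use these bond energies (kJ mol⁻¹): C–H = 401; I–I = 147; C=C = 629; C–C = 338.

D(C–I) ≈ 234 kJ/mol

Let D be the C–I bond energy.
Σ(broken) = 2×338 + 8×401 + 1×629 + 1×147 = 4660
Σ(formed) = 3×338 + 8×401 + 2×D = 4222 + 2D
ΔH = Σ(broken) − Σ(formed) = (4660) − (4222 + 2D) = +438 − 2D
Setting this equal to −30 kJ gives 2D = 468, so D = 234 kJ/mol.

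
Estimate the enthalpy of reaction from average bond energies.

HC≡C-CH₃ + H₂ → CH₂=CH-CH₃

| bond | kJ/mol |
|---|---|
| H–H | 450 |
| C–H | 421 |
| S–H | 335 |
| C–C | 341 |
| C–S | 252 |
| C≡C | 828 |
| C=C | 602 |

ΔH ≈ −166 kJ

Bonds broken (reactants):
  C≡C: 1 × 828 = 828
  C–C: 1 × 341 = 341
  C–H: 4 × 421 = 1684
  H–H: 1 × 450 = 450
  Σ(broken) = 3303 kJ
Bonds formed (products):
  C–C: 1 × 341 = 341
  C–H: 6 × 421 = 2526
  C=C: 1 × 602 = 602
  Σ(formed) = 3469 kJ
ΔH = Σ(broken) − Σ(formed) = 3303 − 3469 = −166 kJ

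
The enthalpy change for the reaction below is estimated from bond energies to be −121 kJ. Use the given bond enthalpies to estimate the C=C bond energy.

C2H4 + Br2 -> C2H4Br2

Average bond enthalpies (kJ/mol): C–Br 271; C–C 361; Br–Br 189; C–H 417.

D(C=C) ≈ 593 kJ/mol

Let D be the C=C bond energy.
Σ(broken) = 1×189 + 4×417 + 1×D = 1857 + D
Σ(formed) = 2×271 + 1×361 + 4×417 = 2571
ΔH = Σ(broken) − Σ(formed) = (1857 + D) − (2571) = −714 + D
Setting this equal to −121 kJ gives D = 593 kJ/mol.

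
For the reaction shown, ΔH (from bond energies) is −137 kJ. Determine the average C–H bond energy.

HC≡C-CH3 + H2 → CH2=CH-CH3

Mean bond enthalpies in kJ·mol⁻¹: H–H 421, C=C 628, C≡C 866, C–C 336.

D(C–H) ≈ 398 kJ/mol

Let D be the C–H bond energy.
Σ(broken) = 1×866 + 1×336 + 4×D + 1×421 = 1623 + 4D
Σ(formed) = 1×336 + 6×D + 1×628 = 964 + 6D
ΔH = Σ(broken) − Σ(formed) = (1623 + 4D) − (964 + 6D) = +659 − 2D
Setting this equal to −137 kJ gives 2D = 796, so D = 398 kJ/mol.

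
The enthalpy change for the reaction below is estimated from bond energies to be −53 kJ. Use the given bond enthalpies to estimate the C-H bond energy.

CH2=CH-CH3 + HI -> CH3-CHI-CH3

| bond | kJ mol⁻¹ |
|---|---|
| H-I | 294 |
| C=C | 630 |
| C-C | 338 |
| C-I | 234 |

D(C-H) ≈ 405 kJ/mol

Let D be the C-H bond energy.
Σ(broken) = 1×338 + 6×D + 1×630 + 1×294 = 1262 + 6D
Σ(formed) = 2×338 + 7×D + 1×234 = 910 + 7D
ΔH = Σ(broken) − Σ(formed) = (1262 + 6D) − (910 + 7D) = +352 − D
Setting this equal to −53 kJ gives D = 405 kJ/mol.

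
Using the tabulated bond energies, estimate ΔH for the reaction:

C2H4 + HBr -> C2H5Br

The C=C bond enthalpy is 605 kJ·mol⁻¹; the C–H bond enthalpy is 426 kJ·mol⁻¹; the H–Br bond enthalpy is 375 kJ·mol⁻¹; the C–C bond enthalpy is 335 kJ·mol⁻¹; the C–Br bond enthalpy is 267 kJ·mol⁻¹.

ΔH ≈ −48 kJ

Bonds broken (reactants):
  C–H: 4 × 426 = 1704
  C=C: 1 × 605 = 605
  H–Br: 1 × 375 = 375
  Σ(broken) = 2684 kJ
Bonds formed (products):
  C–Br: 1 × 267 = 267
  C–C: 1 × 335 = 335
  C–H: 5 × 426 = 2130
  Σ(formed) = 2732 kJ
ΔH = Σ(broken) − Σ(formed) = 2684 − 2732 = −48 kJ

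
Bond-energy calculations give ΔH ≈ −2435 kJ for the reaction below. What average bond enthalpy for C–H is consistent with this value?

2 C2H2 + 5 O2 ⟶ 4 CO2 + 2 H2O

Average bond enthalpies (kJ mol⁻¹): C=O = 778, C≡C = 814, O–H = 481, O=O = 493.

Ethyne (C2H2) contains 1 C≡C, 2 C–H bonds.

D(C–H) ≈ 405 kJ/mol

Let D be the C–H bond energy.
Σ(broken) = 2×814 + 4×D + 5×493 = 4093 + 4D
Σ(formed) = 8×778 + 4×481 = 8148
ΔH = Σ(broken) − Σ(formed) = (4093 + 4D) − (8148) = −4055 + 4D
Setting this equal to −2435 kJ gives 4D = 1620, so D = 405 kJ/mol.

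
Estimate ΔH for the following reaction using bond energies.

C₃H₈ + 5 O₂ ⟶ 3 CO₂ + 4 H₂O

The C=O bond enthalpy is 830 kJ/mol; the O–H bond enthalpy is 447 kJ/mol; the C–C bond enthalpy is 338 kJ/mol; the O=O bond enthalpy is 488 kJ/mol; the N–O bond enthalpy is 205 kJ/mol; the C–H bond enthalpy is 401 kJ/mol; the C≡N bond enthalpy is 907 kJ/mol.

ΔH ≈ −2232 kJ

Bonds broken (reactants):
  C–C: 2 × 338 = 676
  C–H: 8 × 401 = 3208
  O=O: 5 × 488 = 2440
  Σ(broken) = 6324 kJ
Bonds formed (products):
  C=O: 6 × 830 = 4980
  O–H: 8 × 447 = 3576
  Σ(formed) = 8556 kJ
ΔH = Σ(broken) − Σ(formed) = 6324 − 8556 = −2232 kJ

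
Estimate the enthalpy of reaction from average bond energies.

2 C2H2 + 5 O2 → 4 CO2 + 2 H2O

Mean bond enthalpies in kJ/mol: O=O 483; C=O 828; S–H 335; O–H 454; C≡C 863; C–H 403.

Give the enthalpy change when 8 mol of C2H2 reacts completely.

Bonds broken (reactants):
  C≡C: 2 × 863 = 1726
  C–H: 4 × 403 = 1612
  O=O: 5 × 483 = 2415
  Σ(broken) = 5753 kJ
Bonds formed (products):
  C=O: 8 × 828 = 6624
  O–H: 4 × 454 = 1816
  Σ(formed) = 8440 kJ
ΔH = Σ(broken) − Σ(formed) = 5753 − 8440 = −2687 kJ
For 4× the reaction as written: 4 × (−2687) = −10748 kJ

ΔH = −10748 kJ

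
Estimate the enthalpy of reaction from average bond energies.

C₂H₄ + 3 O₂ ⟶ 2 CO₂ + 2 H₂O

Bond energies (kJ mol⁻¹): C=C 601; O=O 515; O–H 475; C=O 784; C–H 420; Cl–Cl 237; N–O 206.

ΔH ≈ −1210 kJ

Bonds broken (reactants):
  C–H: 4 × 420 = 1680
  C=C: 1 × 601 = 601
  O=O: 3 × 515 = 1545
  Σ(broken) = 3826 kJ
Bonds formed (products):
  C=O: 4 × 784 = 3136
  O–H: 4 × 475 = 1900
  Σ(formed) = 5036 kJ
ΔH = Σ(broken) − Σ(formed) = 3826 − 5036 = −1210 kJ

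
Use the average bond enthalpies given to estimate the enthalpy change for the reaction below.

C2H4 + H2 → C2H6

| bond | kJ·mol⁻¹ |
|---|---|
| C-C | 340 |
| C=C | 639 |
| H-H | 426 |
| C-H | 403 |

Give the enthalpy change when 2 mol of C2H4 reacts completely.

Bonds broken (reactants):
  C-H: 4 × 403 = 1612
  C=C: 1 × 639 = 639
  H-H: 1 × 426 = 426
  Σ(broken) = 2677 kJ
Bonds formed (products):
  C-C: 1 × 340 = 340
  C-H: 6 × 403 = 2418
  Σ(formed) = 2758 kJ
ΔH = Σ(broken) − Σ(formed) = 2677 − 2758 = −81 kJ
For 2× the reaction as written: 2 × (−81) = −162 kJ

ΔH = −162 kJ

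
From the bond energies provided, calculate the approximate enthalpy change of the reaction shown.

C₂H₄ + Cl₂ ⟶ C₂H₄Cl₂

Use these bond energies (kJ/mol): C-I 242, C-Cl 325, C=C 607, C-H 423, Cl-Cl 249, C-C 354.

Bonds broken (reactants):
  C-H: 4 × 423 = 1692
  C=C: 1 × 607 = 607
  Cl-Cl: 1 × 249 = 249
  Σ(broken) = 2548 kJ
Bonds formed (products):
  C-C: 1 × 354 = 354
  C-Cl: 2 × 325 = 650
  C-H: 4 × 423 = 1692
  Σ(formed) = 2696 kJ
ΔH = Σ(broken) − Σ(formed) = 2548 − 2696 = −148 kJ

ΔH ≈ −148 kJ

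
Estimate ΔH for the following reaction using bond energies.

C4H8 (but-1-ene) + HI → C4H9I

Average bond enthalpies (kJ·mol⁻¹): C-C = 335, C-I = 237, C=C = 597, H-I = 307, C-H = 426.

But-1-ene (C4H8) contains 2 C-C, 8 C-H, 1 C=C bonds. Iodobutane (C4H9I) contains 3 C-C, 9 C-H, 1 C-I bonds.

ΔH ≈ −94 kJ

Bonds broken (reactants):
  C-C: 2 × 335 = 670
  C-H: 8 × 426 = 3408
  C=C: 1 × 597 = 597
  H-I: 1 × 307 = 307
  Σ(broken) = 4982 kJ
Bonds formed (products):
  C-C: 3 × 335 = 1005
  C-H: 9 × 426 = 3834
  C-I: 1 × 237 = 237
  Σ(formed) = 5076 kJ
ΔH = Σ(broken) − Σ(formed) = 4982 − 5076 = −94 kJ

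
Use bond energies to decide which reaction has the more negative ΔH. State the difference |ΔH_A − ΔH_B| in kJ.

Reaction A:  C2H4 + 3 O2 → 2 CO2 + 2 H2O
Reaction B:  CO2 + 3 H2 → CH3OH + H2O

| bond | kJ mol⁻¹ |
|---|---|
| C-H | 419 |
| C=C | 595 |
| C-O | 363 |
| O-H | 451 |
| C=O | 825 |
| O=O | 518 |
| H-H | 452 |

Reaction A:
  Bonds broken (reactants):
    C-H: 4 × 419 = 1676
    C=C: 1 × 595 = 595
    O=O: 3 × 518 = 1554
    Σ(broken) = 3825 kJ
  Bonds formed (products):
    C=O: 4 × 825 = 3300
    O-H: 4 × 451 = 1804
    Σ(formed) = 5104 kJ
  ΔH_A = 3825 − 5104 = −1279 kJ
Reaction B:
  Bonds broken (reactants):
    C=O: 2 × 825 = 1650
    H-H: 3 × 452 = 1356
    Σ(broken) = 3006 kJ
  Bonds formed (products):
    C-H: 3 × 419 = 1257
    C-O: 1 × 363 = 363
    O-H: 3 × 451 = 1353
    Σ(formed) = 2973 kJ
  ΔH_B = 3006 − 2973 = +33 kJ
ΔH_A − ΔH_B = −1312 kJ, so reaction A has the more negative ΔH; |ΔH_A − ΔH_B| = 1312 kJ.

Reaction A, by 1312 kJ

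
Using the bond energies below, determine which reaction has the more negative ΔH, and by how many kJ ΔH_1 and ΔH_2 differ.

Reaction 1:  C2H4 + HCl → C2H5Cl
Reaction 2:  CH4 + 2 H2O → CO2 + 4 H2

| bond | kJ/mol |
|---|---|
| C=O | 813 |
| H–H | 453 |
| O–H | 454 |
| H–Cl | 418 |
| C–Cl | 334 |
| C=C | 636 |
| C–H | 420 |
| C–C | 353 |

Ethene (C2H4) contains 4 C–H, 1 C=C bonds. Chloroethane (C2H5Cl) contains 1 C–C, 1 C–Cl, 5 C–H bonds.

Reaction 1:
  Bonds broken (reactants):
    C–H: 4 × 420 = 1680
    C=C: 1 × 636 = 636
    H–Cl: 1 × 418 = 418
    Σ(broken) = 2734 kJ
  Bonds formed (products):
    C–C: 1 × 353 = 353
    C–Cl: 1 × 334 = 334
    C–H: 5 × 420 = 2100
    Σ(formed) = 2787 kJ
  ΔH_1 = 2734 − 2787 = −53 kJ
Reaction 2:
  Bonds broken (reactants):
    C–H: 4 × 420 = 1680
    O–H: 4 × 454 = 1816
    Σ(broken) = 3496 kJ
  Bonds formed (products):
    C=O: 2 × 813 = 1626
    H–H: 4 × 453 = 1812
    Σ(formed) = 3438 kJ
  ΔH_2 = 3496 − 3438 = +58 kJ
ΔH_1 − ΔH_2 = −111 kJ, so reaction 1 has the more negative ΔH; |ΔH_1 − ΔH_2| = 111 kJ.

Reaction 1, by 111 kJ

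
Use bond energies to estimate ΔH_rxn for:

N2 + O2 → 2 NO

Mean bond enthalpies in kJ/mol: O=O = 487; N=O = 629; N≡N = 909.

Bonds broken (reactants):
  N≡N: 1 × 909 = 909
  O=O: 1 × 487 = 487
  Σ(broken) = 1396 kJ
Bonds formed (products):
  N=O: 2 × 629 = 1258
  Σ(formed) = 1258 kJ
ΔH = Σ(broken) − Σ(formed) = 1396 − 1258 = +138 kJ

ΔH ≈ +138 kJ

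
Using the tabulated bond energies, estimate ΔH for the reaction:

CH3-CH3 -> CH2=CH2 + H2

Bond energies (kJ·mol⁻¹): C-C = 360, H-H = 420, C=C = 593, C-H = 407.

Bonds broken (reactants):
  C-C: 1 × 360 = 360
  C-H: 6 × 407 = 2442
  Σ(broken) = 2802 kJ
Bonds formed (products):
  C-H: 4 × 407 = 1628
  C=C: 1 × 593 = 593
  H-H: 1 × 420 = 420
  Σ(formed) = 2641 kJ
ΔH = Σ(broken) − Σ(formed) = 2802 − 2641 = +161 kJ

ΔH ≈ +161 kJ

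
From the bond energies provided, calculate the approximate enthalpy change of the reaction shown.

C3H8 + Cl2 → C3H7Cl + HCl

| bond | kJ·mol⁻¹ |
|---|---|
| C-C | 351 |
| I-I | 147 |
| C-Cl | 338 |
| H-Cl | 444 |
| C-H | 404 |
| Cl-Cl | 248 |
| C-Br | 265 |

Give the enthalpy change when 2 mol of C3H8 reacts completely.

ΔH = −260 kJ

Bonds broken (reactants):
  C-C: 2 × 351 = 702
  C-H: 8 × 404 = 3232
  Cl-Cl: 1 × 248 = 248
  Σ(broken) = 4182 kJ
Bonds formed (products):
  C-C: 2 × 351 = 702
  C-Cl: 1 × 338 = 338
  C-H: 7 × 404 = 2828
  H-Cl: 1 × 444 = 444
  Σ(formed) = 4312 kJ
ΔH = Σ(broken) − Σ(formed) = 4182 − 4312 = −130 kJ
For 2× the reaction as written: 2 × (−130) = −260 kJ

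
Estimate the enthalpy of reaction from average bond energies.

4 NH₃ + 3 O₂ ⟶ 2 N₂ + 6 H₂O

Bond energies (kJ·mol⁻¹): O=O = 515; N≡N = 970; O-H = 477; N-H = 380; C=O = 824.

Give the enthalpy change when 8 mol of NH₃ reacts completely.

Bonds broken (reactants):
  N-H: 12 × 380 = 4560
  O=O: 3 × 515 = 1545
  Σ(broken) = 6105 kJ
Bonds formed (products):
  N≡N: 2 × 970 = 1940
  O-H: 12 × 477 = 5724
  Σ(formed) = 7664 kJ
ΔH = Σ(broken) − Σ(formed) = 6105 − 7664 = −1559 kJ
For 2× the reaction as written: 2 × (−1559) = −3118 kJ

ΔH = −3118 kJ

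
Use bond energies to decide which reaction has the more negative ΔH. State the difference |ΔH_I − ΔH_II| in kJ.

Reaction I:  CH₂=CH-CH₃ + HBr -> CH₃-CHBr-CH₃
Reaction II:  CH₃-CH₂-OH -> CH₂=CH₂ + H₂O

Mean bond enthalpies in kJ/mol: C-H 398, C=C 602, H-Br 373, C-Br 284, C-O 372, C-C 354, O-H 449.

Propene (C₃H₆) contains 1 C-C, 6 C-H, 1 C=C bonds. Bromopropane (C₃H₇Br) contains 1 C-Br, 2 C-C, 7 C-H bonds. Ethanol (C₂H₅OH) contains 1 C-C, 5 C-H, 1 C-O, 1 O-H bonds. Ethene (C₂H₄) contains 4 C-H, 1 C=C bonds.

Reaction I, by 134 kJ

Reaction I:
  Bonds broken (reactants):
    C-C: 1 × 354 = 354
    C-H: 6 × 398 = 2388
    C=C: 1 × 602 = 602
    H-Br: 1 × 373 = 373
    Σ(broken) = 3717 kJ
  Bonds formed (products):
    C-Br: 1 × 284 = 284
    C-C: 2 × 354 = 708
    C-H: 7 × 398 = 2786
    Σ(formed) = 3778 kJ
  ΔH_I = 3717 − 3778 = −61 kJ
Reaction II:
  Bonds broken (reactants):
    C-C: 1 × 354 = 354
    C-H: 5 × 398 = 1990
    C-O: 1 × 372 = 372
    O-H: 1 × 449 = 449
    Σ(broken) = 3165 kJ
  Bonds formed (products):
    C-H: 4 × 398 = 1592
    C=C: 1 × 602 = 602
    O-H: 2 × 449 = 898
    Σ(formed) = 3092 kJ
  ΔH_II = 3165 − 3092 = +73 kJ
ΔH_I − ΔH_II = −134 kJ, so reaction I has the more negative ΔH; |ΔH_I − ΔH_II| = 134 kJ.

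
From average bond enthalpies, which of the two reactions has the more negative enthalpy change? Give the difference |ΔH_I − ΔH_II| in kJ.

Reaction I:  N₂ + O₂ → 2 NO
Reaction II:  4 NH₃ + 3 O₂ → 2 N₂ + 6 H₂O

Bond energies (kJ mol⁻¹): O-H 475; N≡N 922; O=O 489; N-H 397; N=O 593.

Reaction II, by 1538 kJ

Reaction I:
  Bonds broken (reactants):
    N≡N: 1 × 922 = 922
    O=O: 1 × 489 = 489
    Σ(broken) = 1411 kJ
  Bonds formed (products):
    N=O: 2 × 593 = 1186
    Σ(formed) = 1186 kJ
  ΔH_I = 1411 − 1186 = +225 kJ
Reaction II:
  Bonds broken (reactants):
    N-H: 12 × 397 = 4764
    O=O: 3 × 489 = 1467
    Σ(broken) = 6231 kJ
  Bonds formed (products):
    N≡N: 2 × 922 = 1844
    O-H: 12 × 475 = 5700
    Σ(formed) = 7544 kJ
  ΔH_II = 6231 − 7544 = −1313 kJ
ΔH_I − ΔH_II = +1538 kJ, so reaction II has the more negative ΔH; |ΔH_I − ΔH_II| = 1538 kJ.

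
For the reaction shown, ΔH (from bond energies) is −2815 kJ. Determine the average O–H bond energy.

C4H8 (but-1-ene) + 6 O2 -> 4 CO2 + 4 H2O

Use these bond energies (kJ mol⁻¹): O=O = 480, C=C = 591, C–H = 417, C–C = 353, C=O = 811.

D(O–H) ≈ 480 kJ/mol

Let D be the O–H bond energy.
Σ(broken) = 2×353 + 8×417 + 1×591 + 6×480 = 7513
Σ(formed) = 8×811 + 8×D = 6488 + 8D
ΔH = Σ(broken) − Σ(formed) = (7513) − (6488 + 8D) = +1025 − 8D
Setting this equal to −2815 kJ gives 8D = 3840, so D = 480 kJ/mol.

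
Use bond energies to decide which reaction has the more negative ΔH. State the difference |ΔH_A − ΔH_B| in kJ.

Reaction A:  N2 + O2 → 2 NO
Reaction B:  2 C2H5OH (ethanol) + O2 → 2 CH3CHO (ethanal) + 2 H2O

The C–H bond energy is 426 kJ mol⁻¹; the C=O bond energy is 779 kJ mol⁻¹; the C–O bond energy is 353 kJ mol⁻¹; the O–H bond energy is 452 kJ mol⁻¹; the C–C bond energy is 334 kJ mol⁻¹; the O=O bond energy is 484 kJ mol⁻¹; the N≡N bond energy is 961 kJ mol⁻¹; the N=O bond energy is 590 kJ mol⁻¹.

Reaction A:
  Bonds broken (reactants):
    N≡N: 1 × 961 = 961
    O=O: 1 × 484 = 484
    Σ(broken) = 1445 kJ
  Bonds formed (products):
    N=O: 2 × 590 = 1180
    Σ(formed) = 1180 kJ
  ΔH_A = 1445 − 1180 = +265 kJ
Reaction B:
  Bonds broken (reactants):
    C–C: 2 × 334 = 668
    C–H: 10 × 426 = 4260
    C–O: 2 × 353 = 706
    O–H: 2 × 452 = 904
    O=O: 1 × 484 = 484
    Σ(broken) = 7022 kJ
  Bonds formed (products):
    C–C: 2 × 334 = 668
    C–H: 8 × 426 = 3408
    C=O: 2 × 779 = 1558
    O–H: 4 × 452 = 1808
    Σ(formed) = 7442 kJ
  ΔH_B = 7022 − 7442 = −420 kJ
ΔH_A − ΔH_B = +685 kJ, so reaction B has the more negative ΔH; |ΔH_A − ΔH_B| = 685 kJ.

Reaction B, by 685 kJ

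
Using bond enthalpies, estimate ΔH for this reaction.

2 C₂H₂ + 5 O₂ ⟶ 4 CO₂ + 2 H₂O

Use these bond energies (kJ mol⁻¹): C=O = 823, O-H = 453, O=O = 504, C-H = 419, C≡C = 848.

ΔH ≈ −2504 kJ

Bonds broken (reactants):
  C≡C: 2 × 848 = 1696
  C-H: 4 × 419 = 1676
  O=O: 5 × 504 = 2520
  Σ(broken) = 5892 kJ
Bonds formed (products):
  C=O: 8 × 823 = 6584
  O-H: 4 × 453 = 1812
  Σ(formed) = 8396 kJ
ΔH = Σ(broken) − Σ(formed) = 5892 − 8396 = −2504 kJ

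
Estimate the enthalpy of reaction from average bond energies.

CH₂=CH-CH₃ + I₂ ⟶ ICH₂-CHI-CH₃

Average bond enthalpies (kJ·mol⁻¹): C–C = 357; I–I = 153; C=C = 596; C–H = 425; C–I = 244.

ΔH ≈ −96 kJ

Bonds broken (reactants):
  C–C: 1 × 357 = 357
  C–H: 6 × 425 = 2550
  C=C: 1 × 596 = 596
  I–I: 1 × 153 = 153
  Σ(broken) = 3656 kJ
Bonds formed (products):
  C–C: 2 × 357 = 714
  C–H: 6 × 425 = 2550
  C–I: 2 × 244 = 488
  Σ(formed) = 3752 kJ
ΔH = Σ(broken) − Σ(formed) = 3656 − 3752 = −96 kJ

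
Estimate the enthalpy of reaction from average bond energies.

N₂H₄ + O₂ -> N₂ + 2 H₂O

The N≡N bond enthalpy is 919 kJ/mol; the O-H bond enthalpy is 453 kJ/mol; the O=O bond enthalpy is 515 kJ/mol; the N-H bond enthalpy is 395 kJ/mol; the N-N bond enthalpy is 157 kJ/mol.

ΔH ≈ −479 kJ

Bonds broken (reactants):
  N-H: 4 × 395 = 1580
  N-N: 1 × 157 = 157
  O=O: 1 × 515 = 515
  Σ(broken) = 2252 kJ
Bonds formed (products):
  N≡N: 1 × 919 = 919
  O-H: 4 × 453 = 1812
  Σ(formed) = 2731 kJ
ΔH = Σ(broken) − Σ(formed) = 2252 − 2731 = −479 kJ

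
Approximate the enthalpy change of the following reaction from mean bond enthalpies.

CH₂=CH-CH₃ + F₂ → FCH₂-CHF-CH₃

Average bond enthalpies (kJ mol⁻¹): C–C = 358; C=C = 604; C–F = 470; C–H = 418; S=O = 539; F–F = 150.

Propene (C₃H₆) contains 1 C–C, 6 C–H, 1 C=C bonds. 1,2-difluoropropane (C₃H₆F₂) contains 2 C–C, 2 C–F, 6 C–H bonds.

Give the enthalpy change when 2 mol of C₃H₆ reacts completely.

ΔH = −1088 kJ

Bonds broken (reactants):
  C–C: 1 × 358 = 358
  C–H: 6 × 418 = 2508
  C=C: 1 × 604 = 604
  F–F: 1 × 150 = 150
  Σ(broken) = 3620 kJ
Bonds formed (products):
  C–C: 2 × 358 = 716
  C–F: 2 × 470 = 940
  C–H: 6 × 418 = 2508
  Σ(formed) = 4164 kJ
ΔH = Σ(broken) − Σ(formed) = 3620 − 4164 = −544 kJ
For 2× the reaction as written: 2 × (−544) = −1088 kJ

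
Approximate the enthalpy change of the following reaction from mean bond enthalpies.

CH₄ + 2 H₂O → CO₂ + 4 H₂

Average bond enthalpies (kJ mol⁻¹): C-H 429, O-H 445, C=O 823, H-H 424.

Bonds broken (reactants):
  C-H: 4 × 429 = 1716
  O-H: 4 × 445 = 1780
  Σ(broken) = 3496 kJ
Bonds formed (products):
  C=O: 2 × 823 = 1646
  H-H: 4 × 424 = 1696
  Σ(formed) = 3342 kJ
ΔH = Σ(broken) − Σ(formed) = 3496 − 3342 = +154 kJ

ΔH ≈ +154 kJ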